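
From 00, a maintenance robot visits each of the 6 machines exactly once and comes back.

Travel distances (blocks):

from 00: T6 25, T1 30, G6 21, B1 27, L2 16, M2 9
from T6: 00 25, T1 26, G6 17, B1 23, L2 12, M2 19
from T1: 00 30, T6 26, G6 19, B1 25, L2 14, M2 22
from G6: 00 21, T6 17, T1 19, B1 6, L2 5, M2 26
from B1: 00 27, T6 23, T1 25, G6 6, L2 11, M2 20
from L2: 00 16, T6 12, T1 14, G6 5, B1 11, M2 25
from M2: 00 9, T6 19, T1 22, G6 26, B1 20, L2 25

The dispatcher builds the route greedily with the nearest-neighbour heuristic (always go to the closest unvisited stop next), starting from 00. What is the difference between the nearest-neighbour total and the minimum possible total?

2 blocks longer than the optimal tour.

From 00: M2=9, L2=16, G6=21, T6=25, B1=27, T1=30 → choose M2 (9).
From M2: T6=19, B1=20, T1=22, L2=25, G6=26 → choose T6 (19).
From T6: L2=12, G6=17, B1=23, T1=26 → choose L2 (12).
From L2: G6=5, B1=11, T1=14 → choose G6 (5).
From G6: B1=6, T1=19 → choose B1 (6).
From B1: T1=25 → choose T1 (25).
NN route 00 → M2 → T6 → L2 → G6 → B1 → T1 → 00 costs 106.
Optimal: 00 → T6 → G6 → B1 → L2 → T1 → M2 → 00 costs 104 (by enumerating all 360 distinct tours).
Excess = 106 − 104 = 2.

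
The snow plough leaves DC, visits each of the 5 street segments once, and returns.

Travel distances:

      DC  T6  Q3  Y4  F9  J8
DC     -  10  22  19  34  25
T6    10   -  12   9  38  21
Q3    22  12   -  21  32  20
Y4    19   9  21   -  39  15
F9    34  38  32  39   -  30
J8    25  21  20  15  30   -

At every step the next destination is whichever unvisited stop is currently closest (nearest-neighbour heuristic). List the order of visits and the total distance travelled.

From DC: distances to unvisited — T6=10, Y4=19, Q3=22, J8=25, F9=34. Nearest is T6 (10).
From T6: distances to unvisited — Y4=9, Q3=12, J8=21, F9=38. Nearest is Y4 (9).
From Y4: distances to unvisited — J8=15, Q3=21, F9=39. Nearest is J8 (15).
From J8: distances to unvisited — Q3=20, F9=30. Nearest is Q3 (20).
From Q3: distances to unvisited — F9=32. Nearest is F9 (32).
Return F9→DC: 34.
Total = 10 + 9 + 15 + 20 + 32 + 34 = 120.

120 along DC → T6 → Y4 → J8 → Q3 → F9 → DC.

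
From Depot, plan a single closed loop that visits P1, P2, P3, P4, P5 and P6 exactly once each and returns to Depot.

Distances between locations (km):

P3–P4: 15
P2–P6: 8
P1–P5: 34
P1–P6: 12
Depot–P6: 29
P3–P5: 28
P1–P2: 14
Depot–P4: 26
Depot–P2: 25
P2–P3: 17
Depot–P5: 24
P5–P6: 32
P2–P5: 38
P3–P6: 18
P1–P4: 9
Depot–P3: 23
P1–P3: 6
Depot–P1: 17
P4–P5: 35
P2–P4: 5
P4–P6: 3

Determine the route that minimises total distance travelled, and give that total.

There are 360 distinct closed tours to check (reversals are equivalent).
Depot-P1-P2-P3-P4-P5-P6-Depot: 17+14+17+15+35+32+29 = 159
Depot-P1-P2-P3-P4-P6-P5-Depot: 17+14+17+15+3+32+24 = 122
Depot-P1-P2-P3-P5-P4-P6-Depot: 17+14+17+28+35+3+29 = 143
Depot-P1-P2-P3-P5-P6-P4-Depot: 17+14+17+28+32+3+26 = 137
Depot-P1-P2-P3-P6-P4-P5-Depot: 17+14+17+18+3+35+24 = 128
Depot-P1-P2-P3-P6-P5-P4-Depot: 17+14+17+18+32+35+26 = 159
Depot-P1-P2-P4-P3-P5-P6-Depot: 17+14+5+15+28+32+29 = 140
Depot-P1-P2-P4-P3-P6-P5-Depot: 17+14+5+15+18+32+24 = 125
… (352 more)
Depot-P2-P4-P6-P1-P3-P5-Depot: 25+5+3+12+6+28+24 = 103  ← best
The minimum is 103.
One optimal route: Depot → P2 → P4 → P6 → P1 → P3 → P5 → Depot (or its reverse).

103 km — the shortest possible round trip.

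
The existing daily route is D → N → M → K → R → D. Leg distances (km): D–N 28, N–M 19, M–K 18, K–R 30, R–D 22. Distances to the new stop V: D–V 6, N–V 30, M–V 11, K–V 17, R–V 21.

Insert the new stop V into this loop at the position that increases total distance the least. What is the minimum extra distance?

Minimum extra distance: 5 km, inserting V between R and D.

Insertion cost between consecutive stops i–j is d(i,V) + d(V,j) − d(i,j):
  between D and N: 6 + 30 − 28 = 8
  between N and M: 30 + 11 − 19 = 22
  between M and K: 11 + 17 − 18 = 10
  between K and R: 17 + 21 − 30 = 8
  between R and D: 21 + 6 − 22 = 5
Cheapest insertion is between R and D, adding 5.
New total = 117 + 5 = 122.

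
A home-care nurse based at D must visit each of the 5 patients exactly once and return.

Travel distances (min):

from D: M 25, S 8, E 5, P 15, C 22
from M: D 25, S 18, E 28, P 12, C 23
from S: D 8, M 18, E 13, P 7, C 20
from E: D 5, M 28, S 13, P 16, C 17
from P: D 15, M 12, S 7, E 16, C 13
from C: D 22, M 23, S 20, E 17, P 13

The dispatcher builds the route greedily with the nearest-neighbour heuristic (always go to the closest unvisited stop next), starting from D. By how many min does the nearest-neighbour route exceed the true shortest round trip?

Excess over optimum: 10 min.

From D: E=5, S=8, P=15, C=22, M=25 → choose E (5).
From E: S=13, P=16, C=17, M=28 → choose S (13).
From S: P=7, M=18, C=20 → choose P (7).
From P: M=12, C=13 → choose M (12).
From M: C=23 → choose C (23).
NN route D → E → S → P → M → C → D costs 82.
Optimal: D → S → P → M → C → E → D costs 72 (by enumerating all 60 distinct tours).
Excess = 82 − 72 = 10.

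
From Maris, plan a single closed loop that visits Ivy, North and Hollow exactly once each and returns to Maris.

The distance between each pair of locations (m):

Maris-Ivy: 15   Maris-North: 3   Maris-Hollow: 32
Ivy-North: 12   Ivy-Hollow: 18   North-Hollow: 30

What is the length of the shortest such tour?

Minimum total distance: 65 m.

With 3 stops there are 3!/2 = 3 distinct round trips (a route and its reverse cost the same).
Maris-Ivy-North-Hollow-Maris: 15+12+30+32 = 89
Maris-Ivy-Hollow-North-Maris: 15+18+30+3 = 66
Maris-North-Ivy-Hollow-Maris: 3+12+18+32 = 65
The minimum is 65.
One optimal route: Maris → North → Ivy → Hollow → Maris (or its reverse).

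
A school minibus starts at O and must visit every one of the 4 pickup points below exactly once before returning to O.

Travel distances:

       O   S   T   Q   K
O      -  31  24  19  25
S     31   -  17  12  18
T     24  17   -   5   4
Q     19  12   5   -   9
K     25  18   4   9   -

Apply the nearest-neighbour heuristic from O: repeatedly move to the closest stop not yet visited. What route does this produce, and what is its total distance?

From O: distances to unvisited — Q=19, T=24, K=25, S=31. Nearest is Q (19).
From Q: distances to unvisited — T=5, K=9, S=12. Nearest is T (5).
From T: distances to unvisited — K=4, S=17. Nearest is K (4).
From K: distances to unvisited — S=18. Nearest is S (18).
Return S→O: 31.
Total = 19 + 5 + 4 + 18 + 31 = 77.

77 along O → Q → T → K → S → O.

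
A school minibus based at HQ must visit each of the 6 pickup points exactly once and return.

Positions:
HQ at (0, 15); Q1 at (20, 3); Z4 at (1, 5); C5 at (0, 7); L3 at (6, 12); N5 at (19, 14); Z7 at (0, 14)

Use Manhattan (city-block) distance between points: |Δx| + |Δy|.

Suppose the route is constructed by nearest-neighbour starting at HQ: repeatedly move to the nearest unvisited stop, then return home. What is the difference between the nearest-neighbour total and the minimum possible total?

HQ: Z7=1, C5=8, L3=9, Z4=11, N5=20, Q1=32 ⇒ Z7
Z7: C5=7, L3=8, Z4=10, N5=19, Q1=31 ⇒ C5
C5: Z4=3, L3=11, Q1=24, N5=26 ⇒ Z4
Z4: L3=12, Q1=21, N5=27 ⇒ L3
L3: N5=15, Q1=23 ⇒ N5
N5: Q1=12 ⇒ Q1
NN route HQ → Z7 → C5 → Z4 → L3 → N5 → Q1 → HQ costs 82.
Optimal: HQ → C5 → Z4 → Q1 → N5 → L3 → Z7 → HQ costs 68 (by enumerating all 360 distinct tours).
Excess = 82 − 68 = 14.

14 longer than the optimal tour.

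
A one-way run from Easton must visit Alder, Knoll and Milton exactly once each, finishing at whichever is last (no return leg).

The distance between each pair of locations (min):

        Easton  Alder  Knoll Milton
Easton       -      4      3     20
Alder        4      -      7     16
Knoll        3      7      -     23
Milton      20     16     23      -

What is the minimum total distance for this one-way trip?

There are 3! = 6 possible orderings.
Easton→Alder→Knoll→Milton: 4+7+23 = 34
Easton→Alder→Milton→Knoll: 4+16+23 = 43
Easton→Knoll→Alder→Milton: 3+7+16 = 26
Easton→Knoll→Milton→Alder: 3+23+16 = 42
Easton→Milton→Alder→Knoll: 20+16+7 = 43
Easton→Milton→Knoll→Alder: 20+23+7 = 50
The minimum is 26.
One shortest path: Easton → Knoll → Alder → Milton.

Shortest open route: 26 min.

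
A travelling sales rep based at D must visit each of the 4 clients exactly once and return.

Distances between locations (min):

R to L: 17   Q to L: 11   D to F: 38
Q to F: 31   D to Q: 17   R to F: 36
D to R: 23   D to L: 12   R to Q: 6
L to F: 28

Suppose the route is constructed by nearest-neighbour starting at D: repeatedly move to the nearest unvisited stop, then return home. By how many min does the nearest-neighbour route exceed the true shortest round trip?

D: L=12, Q=17, R=23, F=38 ⇒ L
L: Q=11, R=17, F=28 ⇒ Q
Q: R=6, F=31 ⇒ R
R: F=36 ⇒ F
NN route D → L → Q → R → F → D costs 103.
Optimal: D → Q → R → F → L → D costs 99 (by enumerating all 12 distinct tours).
Excess = 103 − 99 = 4.

4 min longer than the optimal tour.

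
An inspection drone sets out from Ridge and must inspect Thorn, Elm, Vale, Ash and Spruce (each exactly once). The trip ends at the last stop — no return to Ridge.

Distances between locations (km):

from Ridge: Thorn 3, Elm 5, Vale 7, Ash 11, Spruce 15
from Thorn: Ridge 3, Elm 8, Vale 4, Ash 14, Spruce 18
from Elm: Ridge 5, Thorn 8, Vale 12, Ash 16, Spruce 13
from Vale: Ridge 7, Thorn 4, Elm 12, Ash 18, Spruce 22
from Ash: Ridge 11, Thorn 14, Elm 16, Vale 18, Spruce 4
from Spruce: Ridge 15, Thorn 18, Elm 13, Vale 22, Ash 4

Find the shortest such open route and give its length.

Minimum one-way distance = 36 km.

There are 5! = 120 possible orderings.
Ridge → Thorn → Elm → Vale → Ash → Spruce: 3+8+12+18+4 = 45
Ridge → Thorn → Elm → Vale → Spruce → Ash: 3+8+12+22+4 = 49
Ridge → Thorn → Elm → Ash → Vale → Spruce: 3+8+16+18+22 = 67
Ridge → Thorn → Elm → Ash → Spruce → Vale: 3+8+16+4+22 = 53
Ridge → Thorn → Elm → Spruce → Vale → Ash: 3+8+13+22+18 = 64
Ridge → Thorn → Elm → Spruce → Ash → Vale: 3+8+13+4+18 = 46
Ridge → Thorn → Vale → Elm → Ash → Spruce: 3+4+12+16+4 = 39
Ridge → Thorn → Vale → Elm → Spruce → Ash: 3+4+12+13+4 = 36
Ridge → Thorn → Vale → Ash → Elm → Spruce: 3+4+18+16+13 = 54
Ridge → Thorn → Vale → Ash → Spruce → Elm: 3+4+18+4+13 = 42
Ridge → Thorn → Vale → Spruce → Elm → Ash: 3+4+22+13+16 = 58
Ridge → Thorn → Vale → Spruce → Ash → Elm: 3+4+22+4+16 = 49
Ridge → Thorn → Ash → Elm → Vale → Spruce: 3+14+16+12+22 = 67
Ridge → Thorn → Ash → Elm → Spruce → Vale: 3+14+16+13+22 = 68
… (106 more)
The minimum is 36.
One shortest path: Ridge → Thorn → Vale → Elm → Spruce → Ash.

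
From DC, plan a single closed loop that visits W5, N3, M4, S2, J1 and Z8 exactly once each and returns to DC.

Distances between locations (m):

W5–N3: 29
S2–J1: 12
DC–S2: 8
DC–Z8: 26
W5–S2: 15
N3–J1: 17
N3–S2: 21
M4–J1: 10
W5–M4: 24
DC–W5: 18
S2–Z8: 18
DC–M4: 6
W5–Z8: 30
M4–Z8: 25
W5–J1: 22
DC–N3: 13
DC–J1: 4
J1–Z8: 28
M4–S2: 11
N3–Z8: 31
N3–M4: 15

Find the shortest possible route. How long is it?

DC-W5-N3-M4-S2-J1-Z8-DC: 18+29+15+11+12+28+26 = 139
DC-W5-N3-M4-S2-Z8-J1-DC: 18+29+15+11+18+28+4 = 123
DC-W5-N3-M4-J1-S2-Z8-DC: 18+29+15+10+12+18+26 = 128
DC-W5-N3-M4-J1-Z8-S2-DC: 18+29+15+10+28+18+8 = 126
DC-W5-N3-M4-Z8-S2-J1-DC: 18+29+15+25+18+12+4 = 121
DC-W5-N3-M4-Z8-J1-S2-DC: 18+29+15+25+28+12+8 = 135
DC-W5-N3-S2-M4-J1-Z8-DC: 18+29+21+11+10+28+26 = 143
DC-W5-N3-S2-M4-Z8-J1-DC: 18+29+21+11+25+28+4 = 136
… (352 more)
DC-W5-S2-Z8-N3-M4-J1-DC: 18+15+18+31+15+10+4 = 111  ← best
The minimum is 111.
One optimal route: DC → W5 → S2 → Z8 → N3 → M4 → J1 → DC (or its reverse).

111 m — the shortest possible round trip.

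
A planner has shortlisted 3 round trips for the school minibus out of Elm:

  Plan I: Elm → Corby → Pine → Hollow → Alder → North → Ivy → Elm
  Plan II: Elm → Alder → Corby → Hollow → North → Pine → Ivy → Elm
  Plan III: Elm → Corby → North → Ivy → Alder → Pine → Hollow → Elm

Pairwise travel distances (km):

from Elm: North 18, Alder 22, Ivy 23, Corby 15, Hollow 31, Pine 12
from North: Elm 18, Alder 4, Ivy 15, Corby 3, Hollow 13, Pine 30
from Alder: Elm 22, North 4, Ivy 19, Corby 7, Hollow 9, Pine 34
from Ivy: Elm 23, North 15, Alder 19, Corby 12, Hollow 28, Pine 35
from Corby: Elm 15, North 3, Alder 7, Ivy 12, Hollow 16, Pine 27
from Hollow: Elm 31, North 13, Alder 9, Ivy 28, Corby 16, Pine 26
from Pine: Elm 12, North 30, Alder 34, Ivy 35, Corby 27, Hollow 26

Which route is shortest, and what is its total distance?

Plan I: 15 + 27 + 26 + 9 + 4 + 15 + 23 = 119
Plan II: 22 + 7 + 16 + 13 + 30 + 35 + 23 = 146
Plan III: 15 + 3 + 15 + 19 + 34 + 26 + 31 = 143

Shortest is Plan I, total 119 km.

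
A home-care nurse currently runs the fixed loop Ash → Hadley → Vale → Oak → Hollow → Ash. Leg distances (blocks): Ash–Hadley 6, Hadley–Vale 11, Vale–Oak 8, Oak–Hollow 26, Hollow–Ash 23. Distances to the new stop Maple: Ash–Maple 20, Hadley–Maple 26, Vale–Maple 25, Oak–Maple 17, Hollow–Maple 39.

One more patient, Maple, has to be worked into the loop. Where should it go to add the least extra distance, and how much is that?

Insertion cost between consecutive stops i–j is d(i,Maple) + d(Maple,j) − d(i,j):
  between Ash and Hadley: 20 + 26 − 6 = 40
  between Hadley and Vale: 26 + 25 − 11 = 40
  between Vale and Oak: 25 + 17 − 8 = 34
  between Oak and Hollow: 17 + 39 − 26 = 30
  between Hollow and Ash: 39 + 20 − 23 = 36
Cheapest insertion is between Oak and Hollow, adding 30.
New total = 74 + 30 = 104.

+30 blocks — insert Maple between Oak and Hollow.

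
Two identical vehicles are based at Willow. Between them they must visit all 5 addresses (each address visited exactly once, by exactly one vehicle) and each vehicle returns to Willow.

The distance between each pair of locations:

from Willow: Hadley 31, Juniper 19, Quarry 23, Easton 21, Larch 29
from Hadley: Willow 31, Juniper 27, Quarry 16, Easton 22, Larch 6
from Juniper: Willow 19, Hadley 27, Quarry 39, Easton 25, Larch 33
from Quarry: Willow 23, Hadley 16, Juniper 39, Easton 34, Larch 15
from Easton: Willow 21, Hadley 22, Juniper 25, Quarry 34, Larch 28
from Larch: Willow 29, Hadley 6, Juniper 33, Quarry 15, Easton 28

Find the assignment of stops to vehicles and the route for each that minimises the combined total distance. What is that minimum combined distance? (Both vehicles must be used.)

Minimum combined distance: 125.

Check every non-empty split of the stops between the two vehicles; for each half take its own optimal tour:
  {Hadley} + {Juniper, Quarry, Easton, Larch}: 62 + 110 = 172
  {Juniper} + {Hadley, Quarry, Easton, Larch}: 38 + 87 = 125
  {Hadley, Juniper} + {Quarry, Easton, Larch}: 77 + 87 = 164
  {Quarry} + {Hadley, Juniper, Easton, Larch}: 46 + 101 = 147
  {Hadley, Quarry} + {Juniper, Easton, Larch}: 70 + 101 = 171
  {Juniper, Quarry} + {Hadley, Easton, Larch}: 81 + 78 = 159
  … (15 splits in total)
Best: vehicle 1 Willow → Juniper → Willow = 38; vehicle 2 Willow → Quarry → Larch → Hadley → Easton → Willow = 87; combined 125.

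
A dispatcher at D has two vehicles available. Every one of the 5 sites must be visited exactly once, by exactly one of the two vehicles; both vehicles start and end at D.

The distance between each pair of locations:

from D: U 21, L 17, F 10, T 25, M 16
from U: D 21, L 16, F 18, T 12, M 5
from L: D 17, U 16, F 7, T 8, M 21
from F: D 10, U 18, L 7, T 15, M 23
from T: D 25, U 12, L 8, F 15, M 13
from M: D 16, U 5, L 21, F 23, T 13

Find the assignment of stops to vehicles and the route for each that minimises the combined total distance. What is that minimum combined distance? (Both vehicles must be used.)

There are 2^4 − 1 = 15 ways to divide the 5 stops into two non-empty groups. For each, the best each vehicle can do is its own shortest tour through its group:
  {U} + {L, F, T, M}: 42 + 54 = 96
  {L} + {U, F, T, M}: 34 + 58 = 92
  {U, L} + {F, T, M}: 54 + 54 = 108
  {F} + {U, L, T, M}: 20 + 58 = 78
  {U, F} + {L, T, M}: 49 + 54 = 103
  {L, F} + {U, T, M}: 34 + 58 = 92
  … (15 splits in total)
Best: vehicle 1 D → F → D = 20; vehicle 2 D → L → T → U → M → D = 58; combined 78.

78 — the smallest possible combined total.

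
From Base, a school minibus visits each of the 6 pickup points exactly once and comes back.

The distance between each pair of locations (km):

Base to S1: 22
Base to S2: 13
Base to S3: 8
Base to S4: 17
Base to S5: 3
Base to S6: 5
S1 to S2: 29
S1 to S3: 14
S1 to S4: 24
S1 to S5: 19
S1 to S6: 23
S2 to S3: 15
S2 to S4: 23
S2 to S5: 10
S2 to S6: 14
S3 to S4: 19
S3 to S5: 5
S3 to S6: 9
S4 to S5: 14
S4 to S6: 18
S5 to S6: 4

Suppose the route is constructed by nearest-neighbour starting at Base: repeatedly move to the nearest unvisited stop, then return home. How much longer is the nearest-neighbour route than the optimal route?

Base: S5=3, S6=5, S3=8, S2=13, S4=17, S1=22 ⇒ S5
S5: S6=4, S3=5, S2=10, S4=14, S1=19 ⇒ S6
S6: S3=9, S2=14, S4=18, S1=23 ⇒ S3
S3: S1=14, S2=15, S4=19 ⇒ S1
S1: S4=24, S2=29 ⇒ S4
S4: S2=23 ⇒ S2
NN route Base → S5 → S6 → S3 → S1 → S4 → S2 → Base costs 90.
Optimal: Base → S2 → S4 → S1 → S3 → S5 → S6 → Base costs 88 (by enumerating all 360 distinct tours).
Excess = 90 − 88 = 2.

The nearest-neighbour route is 2 km longer than optimal.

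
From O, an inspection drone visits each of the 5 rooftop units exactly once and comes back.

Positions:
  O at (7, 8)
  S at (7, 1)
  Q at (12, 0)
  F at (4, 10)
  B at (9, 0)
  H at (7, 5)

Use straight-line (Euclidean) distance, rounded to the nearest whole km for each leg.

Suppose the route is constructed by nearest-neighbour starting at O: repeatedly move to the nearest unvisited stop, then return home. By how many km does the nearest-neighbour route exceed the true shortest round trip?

Excess over optimum: 1 km.

O: H=3, F=4, S=7, B=8, Q=9 ⇒ H
H: S=4, B=5, F=6, Q=7 ⇒ S
S: B=2, Q=5, F=9 ⇒ B
B: Q=3, F=11 ⇒ Q
Q: F=13 ⇒ F
NN route O → H → S → B → Q → F → O costs 29.
Optimal: O → Q → B → S → H → F → O costs 28 (by enumerating all 60 distinct tours).
Excess = 29 − 28 = 1.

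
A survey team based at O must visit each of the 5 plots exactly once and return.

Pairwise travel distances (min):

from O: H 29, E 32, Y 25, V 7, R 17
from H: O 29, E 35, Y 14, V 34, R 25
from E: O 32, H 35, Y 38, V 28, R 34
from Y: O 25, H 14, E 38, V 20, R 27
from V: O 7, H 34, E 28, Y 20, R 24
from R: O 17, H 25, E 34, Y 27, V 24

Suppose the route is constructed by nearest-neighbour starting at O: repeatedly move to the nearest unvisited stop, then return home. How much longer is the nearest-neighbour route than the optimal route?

From O: V=7, R=17, Y=25, H=29, E=32 → choose V (7).
From V: Y=20, R=24, E=28, H=34 → choose Y (20).
From Y: H=14, R=27, E=38 → choose H (14).
From H: R=25, E=35 → choose R (25).
From R: E=34 → choose E (34).
NN route O → V → Y → H → R → E → O costs 132.
Optimal: O → V → Y → H → E → R → O costs 127 (by enumerating all 60 distinct tours).
Excess = 132 − 127 = 5.

The nearest-neighbour route is 5 min longer than optimal.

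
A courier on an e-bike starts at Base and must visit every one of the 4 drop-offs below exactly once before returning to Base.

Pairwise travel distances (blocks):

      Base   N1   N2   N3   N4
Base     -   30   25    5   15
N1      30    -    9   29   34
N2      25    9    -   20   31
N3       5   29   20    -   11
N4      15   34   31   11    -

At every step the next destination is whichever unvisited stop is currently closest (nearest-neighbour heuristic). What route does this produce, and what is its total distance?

Total distance 86 blocks via the nearest-neighbour route Base → N3 → N4 → N2 → N1 → Base.

Base → [N3:5 / N4:15 / N2:25 / N1:30] → N3 (5)
N3 → [N4:11 / N2:20 / N1:29] → N4 (11)
N4 → [N2:31 / N1:34] → N2 (31)
N2 → [N1:9] → N1 (9)
Return N1→Base: 30.
Total = 5 + 11 + 31 + 9 + 30 = 86.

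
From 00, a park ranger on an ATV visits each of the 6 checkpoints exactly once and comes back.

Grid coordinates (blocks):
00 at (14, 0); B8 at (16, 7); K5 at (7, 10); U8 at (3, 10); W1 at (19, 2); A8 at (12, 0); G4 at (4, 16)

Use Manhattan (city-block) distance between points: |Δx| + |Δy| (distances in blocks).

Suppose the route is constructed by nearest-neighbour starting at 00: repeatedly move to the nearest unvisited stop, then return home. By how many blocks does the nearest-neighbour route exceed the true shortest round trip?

4 blocks longer than the optimal tour.

From 00: A8=2, W1=7, B8=9, K5=17, U8=21, G4=26 → choose A8 (2).
From A8: W1=9, B8=11, K5=15, U8=19, G4=24 → choose W1 (9).
From W1: B8=8, K5=20, U8=24, G4=29 → choose B8 (8).
From B8: K5=12, U8=16, G4=21 → choose K5 (12).
From K5: U8=4, G4=9 → choose U8 (4).
From U8: G4=7 → choose G4 (7).
NN route 00 → A8 → W1 → B8 → K5 → U8 → G4 → 00 costs 68.
Optimal: 00 → W1 → B8 → K5 → U8 → G4 → A8 → 00 costs 64 (by enumerating all 360 distinct tours).
Excess = 68 − 64 = 4.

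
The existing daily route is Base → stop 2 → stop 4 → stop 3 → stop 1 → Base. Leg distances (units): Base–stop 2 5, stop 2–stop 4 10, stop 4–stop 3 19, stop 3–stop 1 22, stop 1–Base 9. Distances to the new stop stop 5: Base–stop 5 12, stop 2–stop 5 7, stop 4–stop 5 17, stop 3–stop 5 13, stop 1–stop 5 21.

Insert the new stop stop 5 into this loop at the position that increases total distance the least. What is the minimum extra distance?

Insertion cost between consecutive stops i–j is d(i,stop 5) + d(stop 5,j) − d(i,j):
  between Base and stop 2: 12 + 7 − 5 = 14
  between stop 2 and stop 4: 7 + 17 − 10 = 14
  between stop 4 and stop 3: 17 + 13 − 19 = 11
  between stop 3 and stop 1: 13 + 21 − 22 = 12
  between stop 1 and Base: 21 + 12 − 9 = 24
Cheapest insertion is between stop 4 and stop 3, adding 11.
New total = 65 + 11 = 76.

Adding 11 by placing stop 5 on the stop 4–stop 3 leg.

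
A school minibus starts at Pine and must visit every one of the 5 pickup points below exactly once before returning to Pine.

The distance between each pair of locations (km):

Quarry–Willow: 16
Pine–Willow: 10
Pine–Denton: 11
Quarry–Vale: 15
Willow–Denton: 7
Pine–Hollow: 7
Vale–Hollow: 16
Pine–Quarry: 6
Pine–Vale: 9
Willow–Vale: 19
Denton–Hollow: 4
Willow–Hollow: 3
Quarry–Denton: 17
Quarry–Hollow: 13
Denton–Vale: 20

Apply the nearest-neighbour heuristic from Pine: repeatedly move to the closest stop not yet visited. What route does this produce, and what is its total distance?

58 km along Pine → Quarry → Hollow → Willow → Denton → Vale → Pine.

From Pine: distances to unvisited — Quarry=6, Hollow=7, Vale=9, Willow=10, Denton=11. Nearest is Quarry (6).
From Quarry: distances to unvisited — Hollow=13, Vale=15, Willow=16, Denton=17. Nearest is Hollow (13).
From Hollow: distances to unvisited — Willow=3, Denton=4, Vale=16. Nearest is Willow (3).
From Willow: distances to unvisited — Denton=7, Vale=19. Nearest is Denton (7).
From Denton: distances to unvisited — Vale=20. Nearest is Vale (20).
Return Vale→Pine: 9.
Total = 6 + 13 + 3 + 7 + 20 + 9 = 58.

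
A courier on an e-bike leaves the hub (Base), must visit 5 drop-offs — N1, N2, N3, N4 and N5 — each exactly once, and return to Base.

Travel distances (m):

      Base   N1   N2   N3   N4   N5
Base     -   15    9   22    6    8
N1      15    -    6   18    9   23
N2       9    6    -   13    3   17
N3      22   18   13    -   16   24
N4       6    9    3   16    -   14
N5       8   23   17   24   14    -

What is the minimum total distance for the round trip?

Base - N1 - N2 - N3 - N4 - N5 - Base: 15+6+13+16+14+8 = 72
Base - N1 - N2 - N3 - N5 - N4 - Base: 15+6+13+24+14+6 = 78
Base - N1 - N2 - N4 - N3 - N5 - Base: 15+6+3+16+24+8 = 72
Base - N1 - N2 - N4 - N5 - N3 - Base: 15+6+3+14+24+22 = 84
Base - N1 - N2 - N5 - N3 - N4 - Base: 15+6+17+24+16+6 = 84
Base - N1 - N2 - N5 - N4 - N3 - Base: 15+6+17+14+16+22 = 90
Base - N1 - N3 - N2 - N4 - N5 - Base: 15+18+13+3+14+8 = 71
Base - N1 - N3 - N2 - N5 - N4 - Base: 15+18+13+17+14+6 = 83
Base - N1 - N3 - N4 - N2 - N5 - Base: 15+18+16+3+17+8 = 77
Base - N1 - N3 - N4 - N5 - N2 - Base: 15+18+16+14+17+9 = 89
Base - N1 - N3 - N5 - N2 - N4 - Base: 15+18+24+17+3+6 = 83
Base - N1 - N3 - N5 - N4 - N2 - Base: 15+18+24+14+3+9 = 83
Base - N1 - N4 - N2 - N3 - N5 - Base: 15+9+3+13+24+8 = 72
Base - N1 - N4 - N2 - N5 - N3 - Base: 15+9+3+17+24+22 = 90
… (46 more)
Base - N4 - N2 - N1 - N3 - N5 - Base: 6+3+6+18+24+8 = 65  ← best
The minimum is 65.
One optimal route: Base → N4 → N2 → N1 → N3 → N5 → Base (or its reverse).

Shortest round trip = 65 m.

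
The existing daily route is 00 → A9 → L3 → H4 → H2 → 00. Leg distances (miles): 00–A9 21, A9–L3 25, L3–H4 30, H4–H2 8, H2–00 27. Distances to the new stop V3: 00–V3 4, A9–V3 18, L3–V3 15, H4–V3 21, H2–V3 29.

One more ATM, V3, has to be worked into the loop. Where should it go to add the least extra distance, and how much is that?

Minimum extra distance: 1 miles, inserting V3 between 00 and A9.

Insertion cost between consecutive stops i–j is d(i,V3) + d(V3,j) − d(i,j):
  between 00 and A9: 4 + 18 − 21 = 1
  between A9 and L3: 18 + 15 − 25 = 8
  between L3 and H4: 15 + 21 − 30 = 6
  between H4 and H2: 21 + 29 − 8 = 42
  between H2 and 00: 29 + 4 − 27 = 6
Cheapest insertion is between 00 and A9, adding 1.
New total = 111 + 1 = 112.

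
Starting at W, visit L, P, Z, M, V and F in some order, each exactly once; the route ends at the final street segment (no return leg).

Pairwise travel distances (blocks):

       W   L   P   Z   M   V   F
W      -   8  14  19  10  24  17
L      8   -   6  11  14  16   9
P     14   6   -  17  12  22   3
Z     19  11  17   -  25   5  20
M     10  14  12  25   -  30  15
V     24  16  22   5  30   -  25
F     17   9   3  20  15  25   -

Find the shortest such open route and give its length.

There are 6! = 720 possible orderings.
W→L→P→Z→M→V→F: 8+6+17+25+30+25 = 111
W→L→P→Z→M→F→V: 8+6+17+25+15+25 = 96
W→L→P→Z→V→M→F: 8+6+17+5+30+15 = 81
W→L→P→Z→V→F→M: 8+6+17+5+25+15 = 76
W→L→P→Z→F→M→V: 8+6+17+20+15+30 = 96
W→L→P→Z→F→V→M: 8+6+17+20+25+30 = 106
W→L→P→M→Z→V→F: 8+6+12+25+5+25 = 81
W→L→P→M→Z→F→V: 8+6+12+25+20+25 = 96
… (712 more)
W→M→P→F→L→Z→V: 10+12+3+9+11+5 = 50  ← best
The minimum is 50.
One shortest path: W → M → P → F → L → Z → V.

Shortest open route: 50 blocks.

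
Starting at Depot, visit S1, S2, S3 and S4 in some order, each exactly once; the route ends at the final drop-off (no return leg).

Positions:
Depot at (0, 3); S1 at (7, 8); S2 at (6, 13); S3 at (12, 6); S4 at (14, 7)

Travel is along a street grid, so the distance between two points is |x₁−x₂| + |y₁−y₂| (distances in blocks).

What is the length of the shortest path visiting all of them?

Minimum one-way distance = 32 blocks.

There are 4! = 24 possible orderings.
Depot → S1 → S2 → S3 → S4: 12+6+13+3 = 34
Depot → S1 → S2 → S4 → S3: 12+6+14+3 = 35
Depot → S1 → S3 → S2 → S4: 12+7+13+14 = 46
Depot → S1 → S3 → S4 → S2: 12+7+3+14 = 36
Depot → S1 → S4 → S2 → S3: 12+8+14+13 = 47
Depot → S1 → S4 → S3 → S2: 12+8+3+13 = 36
Depot → S2 → S1 → S3 → S4: 16+6+7+3 = 32
Depot → S2 → S1 → S4 → S3: 16+6+8+3 = 33
Depot → S2 → S3 → S1 → S4: 16+13+7+8 = 44
Depot → S2 → S3 → S4 → S1: 16+13+3+8 = 40
Depot → S2 → S4 → S1 → S3: 16+14+8+7 = 45
Depot → S2 → S4 → S3 → S1: 16+14+3+7 = 40
Depot → S3 → S1 → S2 → S4: 15+7+6+14 = 42
Depot → S3 → S1 → S4 → S2: 15+7+8+14 = 44
… (10 more)
The minimum is 32.
One shortest path: Depot → S2 → S1 → S3 → S4.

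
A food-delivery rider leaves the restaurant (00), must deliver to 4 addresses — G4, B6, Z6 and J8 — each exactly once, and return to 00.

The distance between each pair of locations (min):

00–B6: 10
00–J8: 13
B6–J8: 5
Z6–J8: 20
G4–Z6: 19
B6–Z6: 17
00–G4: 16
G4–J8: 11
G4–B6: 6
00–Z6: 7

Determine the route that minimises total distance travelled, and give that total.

With 4 stops there are 4!/2 = 12 distinct round trips (a route and its reverse cost the same).
00 - G4 - B6 - Z6 - J8 - 00: 16+6+17+20+13 = 72
00 - G4 - B6 - J8 - Z6 - 00: 16+6+5+20+7 = 54
00 - G4 - Z6 - B6 - J8 - 00: 16+19+17+5+13 = 70
00 - G4 - Z6 - J8 - B6 - 00: 16+19+20+5+10 = 70
00 - G4 - J8 - B6 - Z6 - 00: 16+11+5+17+7 = 56
00 - G4 - J8 - Z6 - B6 - 00: 16+11+20+17+10 = 74
00 - B6 - G4 - Z6 - J8 - 00: 10+6+19+20+13 = 68
00 - B6 - G4 - J8 - Z6 - 00: 10+6+11+20+7 = 54
00 - B6 - Z6 - G4 - J8 - 00: 10+17+19+11+13 = 70
00 - B6 - J8 - G4 - Z6 - 00: 10+5+11+19+7 = 52
00 - Z6 - G4 - B6 - J8 - 00: 7+19+6+5+13 = 50
00 - Z6 - B6 - G4 - J8 - 00: 7+17+6+11+13 = 54
The minimum is 50.
One optimal route: 00 → Z6 → G4 → B6 → J8 → 00 (or its reverse).

Minimum total distance: 50 min.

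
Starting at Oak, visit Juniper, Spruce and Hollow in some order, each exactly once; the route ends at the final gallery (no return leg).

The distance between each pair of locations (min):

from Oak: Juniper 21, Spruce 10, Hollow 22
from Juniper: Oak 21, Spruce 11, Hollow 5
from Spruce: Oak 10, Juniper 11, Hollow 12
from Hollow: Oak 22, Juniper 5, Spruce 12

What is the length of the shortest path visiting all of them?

Minimum one-way distance = 26 min.

There are 3! = 6 possible orderings.
Oak → Juniper → Spruce → Hollow: 21+11+12 = 44
Oak → Juniper → Hollow → Spruce: 21+5+12 = 38
Oak → Spruce → Juniper → Hollow: 10+11+5 = 26
Oak → Spruce → Hollow → Juniper: 10+12+5 = 27
Oak → Hollow → Juniper → Spruce: 22+5+11 = 38
Oak → Hollow → Spruce → Juniper: 22+12+11 = 45
The minimum is 26.
One shortest path: Oak → Spruce → Juniper → Hollow.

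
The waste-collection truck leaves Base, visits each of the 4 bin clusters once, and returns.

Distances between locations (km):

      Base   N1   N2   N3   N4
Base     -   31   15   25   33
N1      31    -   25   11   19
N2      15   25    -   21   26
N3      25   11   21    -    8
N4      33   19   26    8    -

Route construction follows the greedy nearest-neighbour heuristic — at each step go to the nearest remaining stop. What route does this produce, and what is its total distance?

From Base: distances to unvisited — N2=15, N3=25, N1=31, N4=33. Nearest is N2 (15).
From N2: distances to unvisited — N3=21, N1=25, N4=26. Nearest is N3 (21).
From N3: distances to unvisited — N4=8, N1=11. Nearest is N4 (8).
From N4: distances to unvisited — N1=19. Nearest is N1 (19).
Return N1→Base: 31.
Total = 15 + 21 + 8 + 19 + 31 = 94.

Total distance 94 km via the nearest-neighbour route Base → N2 → N3 → N4 → N1 → Base.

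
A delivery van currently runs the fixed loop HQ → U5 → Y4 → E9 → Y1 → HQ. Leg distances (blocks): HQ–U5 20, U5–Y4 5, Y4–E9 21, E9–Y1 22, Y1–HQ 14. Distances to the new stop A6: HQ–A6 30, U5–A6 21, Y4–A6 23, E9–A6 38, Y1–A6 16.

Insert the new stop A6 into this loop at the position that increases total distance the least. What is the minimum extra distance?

+31 blocks — insert A6 between HQ and U5.

Insertion cost between consecutive stops i–j is d(i,A6) + d(A6,j) − d(i,j):
  between HQ and U5: 30 + 21 − 20 = 31
  between U5 and Y4: 21 + 23 − 5 = 39
  between Y4 and E9: 23 + 38 − 21 = 40
  between E9 and Y1: 38 + 16 − 22 = 32
  between Y1 and HQ: 16 + 30 − 14 = 32
Cheapest insertion is between HQ and U5, adding 31.
New total = 82 + 31 = 113.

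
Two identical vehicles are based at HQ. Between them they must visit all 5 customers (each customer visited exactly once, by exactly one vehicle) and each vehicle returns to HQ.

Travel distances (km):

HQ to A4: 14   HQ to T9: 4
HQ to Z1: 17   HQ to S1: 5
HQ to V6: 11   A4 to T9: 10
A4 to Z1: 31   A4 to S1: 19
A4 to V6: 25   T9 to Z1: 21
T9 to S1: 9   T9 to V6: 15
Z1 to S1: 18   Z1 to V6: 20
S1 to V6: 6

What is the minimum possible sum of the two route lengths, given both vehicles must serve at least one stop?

76 km — the smallest possible combined total.

There are 2^4 − 1 = 15 ways to divide the 5 stops into two non-empty groups. For each, the best each vehicle can do is its own shortest tour through its group:
  {A4} + {T9, Z1, S1, V6}: 28 + 56 = 84
  {T9} + {A4, Z1, S1, V6}: 8 + 76 = 84
  {A4, T9} + {Z1, S1, V6}: 28 + 48 = 76
  {Z1} + {A4, T9, S1, V6}: 34 + 50 = 84
  {A4, Z1} + {T9, S1, V6}: 62 + 30 = 92
  {T9, Z1} + {A4, S1, V6}: 42 + 50 = 92
  … (15 splits in total)
Best: vehicle 1 HQ → A4 → T9 → HQ = 28; vehicle 2 HQ → Z1 → V6 → S1 → HQ = 48; combined 76.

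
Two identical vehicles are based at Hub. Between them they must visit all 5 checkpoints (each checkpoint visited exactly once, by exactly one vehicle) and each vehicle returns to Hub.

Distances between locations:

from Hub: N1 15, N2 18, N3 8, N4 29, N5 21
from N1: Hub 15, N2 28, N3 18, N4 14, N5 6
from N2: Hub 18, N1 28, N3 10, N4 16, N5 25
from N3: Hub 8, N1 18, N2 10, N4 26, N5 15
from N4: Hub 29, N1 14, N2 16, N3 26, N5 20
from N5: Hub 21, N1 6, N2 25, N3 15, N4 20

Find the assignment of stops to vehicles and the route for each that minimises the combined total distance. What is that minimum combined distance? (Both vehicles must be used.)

91 — the smallest possible combined total.

Try each way of splitting the stops between the two vehicles (each non-empty) and, for each split, find the best tour for each vehicle:
  {N1} + {N2, N3, N4, N5}: 30 + 75 = 105
  {N2} + {N1, N3, N4, N5}: 36 + 72 = 108
  {N1, N2} + {N3, N4, N5}: 61 + 72 = 133
  {N3} + {N1, N2, N4, N5}: 16 + 75 = 91
  {N1, N3} + {N2, N4, N5}: 41 + 75 = 116
  {N2, N3} + {N1, N4, N5}: 36 + 70 = 106
  … (15 splits in total)
Best: vehicle 1 Hub → N3 → Hub = 16; vehicle 2 Hub → N1 → N5 → N4 → N2 → Hub = 75; combined 91.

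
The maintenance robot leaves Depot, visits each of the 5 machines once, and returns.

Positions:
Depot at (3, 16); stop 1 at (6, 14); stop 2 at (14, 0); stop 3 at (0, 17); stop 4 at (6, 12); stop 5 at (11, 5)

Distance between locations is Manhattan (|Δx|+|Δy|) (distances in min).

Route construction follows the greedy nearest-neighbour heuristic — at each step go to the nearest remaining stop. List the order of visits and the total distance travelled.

Total distance 62 min via the nearest-neighbour route Depot → stop 3 → stop 1 → stop 4 → stop 5 → stop 2 → Depot.

From Depot: distances to unvisited — stop 3=4, stop 1=5, stop 4=7, stop 5=19, stop 2=27. Nearest is stop 3 (4).
From stop 3: distances to unvisited — stop 1=9, stop 4=11, stop 5=23, stop 2=31. Nearest is stop 1 (9).
From stop 1: distances to unvisited — stop 4=2, stop 5=14, stop 2=22. Nearest is stop 4 (2).
From stop 4: distances to unvisited — stop 5=12, stop 2=20. Nearest is stop 5 (12).
From stop 5: distances to unvisited — stop 2=8. Nearest is stop 2 (8).
Return stop 2→Depot: 27.
Total = 4 + 9 + 2 + 12 + 8 + 27 = 62.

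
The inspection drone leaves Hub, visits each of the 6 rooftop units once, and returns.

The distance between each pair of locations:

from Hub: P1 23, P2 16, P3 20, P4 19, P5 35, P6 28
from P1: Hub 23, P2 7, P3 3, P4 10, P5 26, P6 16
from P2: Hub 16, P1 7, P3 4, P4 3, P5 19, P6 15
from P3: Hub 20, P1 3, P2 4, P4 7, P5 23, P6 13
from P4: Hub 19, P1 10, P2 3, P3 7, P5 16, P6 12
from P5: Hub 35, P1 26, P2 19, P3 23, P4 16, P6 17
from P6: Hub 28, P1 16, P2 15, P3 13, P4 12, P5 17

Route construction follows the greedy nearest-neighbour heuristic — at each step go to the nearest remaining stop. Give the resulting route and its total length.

At Hub the remaining stops are P2 16, P4 19, P3 20, P1 23, P6 28, P5 35; go to P2.
At P2 the remaining stops are P4 3, P3 4, P1 7, P6 15, P5 19; go to P4.
At P4 the remaining stops are P3 7, P1 10, P6 12, P5 16; go to P3.
At P3 the remaining stops are P1 3, P6 13, P5 23; go to P1.
At P1 the remaining stops are P6 16, P5 26; go to P6.
At P6 the remaining stops are P5 17; go to P5.
Return P5→Hub: 35.
Total = 16 + 3 + 7 + 3 + 16 + 17 + 35 = 97.

Total distance 97 via the nearest-neighbour route Hub → P2 → P4 → P3 → P1 → P6 → P5 → Hub.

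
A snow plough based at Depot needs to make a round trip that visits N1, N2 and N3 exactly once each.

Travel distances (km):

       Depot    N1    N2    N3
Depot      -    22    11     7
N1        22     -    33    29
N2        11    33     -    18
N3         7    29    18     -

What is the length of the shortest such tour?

80 km — the shortest possible round trip.

With 3 stops there are 3!/2 = 3 distinct round trips (a route and its reverse cost the same).
Depot-N1-N2-N3-Depot: 22+33+18+7 = 80
Depot-N1-N3-N2-Depot: 22+29+18+11 = 80
Depot-N2-N1-N3-Depot: 11+33+29+7 = 80
The minimum is 80.
One optimal route: Depot → N1 → N2 → N3 → Depot (or its reverse).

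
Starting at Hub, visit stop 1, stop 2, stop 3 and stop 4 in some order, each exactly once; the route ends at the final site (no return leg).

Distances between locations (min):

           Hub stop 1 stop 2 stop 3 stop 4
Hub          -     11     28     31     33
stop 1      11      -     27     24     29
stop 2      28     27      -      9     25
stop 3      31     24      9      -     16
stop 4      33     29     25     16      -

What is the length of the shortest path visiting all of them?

Minimum one-way distance = 63 min.

There are 4! = 24 possible orderings.
Hub - stop 1 - stop 2 - stop 3 - stop 4: 11+27+9+16 = 63
Hub - stop 1 - stop 2 - stop 4 - stop 3: 11+27+25+16 = 79
Hub - stop 1 - stop 3 - stop 2 - stop 4: 11+24+9+25 = 69
Hub - stop 1 - stop 3 - stop 4 - stop 2: 11+24+16+25 = 76
Hub - stop 1 - stop 4 - stop 2 - stop 3: 11+29+25+9 = 74
Hub - stop 1 - stop 4 - stop 3 - stop 2: 11+29+16+9 = 65
Hub - stop 2 - stop 1 - stop 3 - stop 4: 28+27+24+16 = 95
Hub - stop 2 - stop 1 - stop 4 - stop 3: 28+27+29+16 = 100
Hub - stop 2 - stop 3 - stop 1 - stop 4: 28+9+24+29 = 90
Hub - stop 2 - stop 3 - stop 4 - stop 1: 28+9+16+29 = 82
Hub - stop 2 - stop 4 - stop 1 - stop 3: 28+25+29+24 = 106
Hub - stop 2 - stop 4 - stop 3 - stop 1: 28+25+16+24 = 93
Hub - stop 3 - stop 1 - stop 2 - stop 4: 31+24+27+25 = 107
Hub - stop 3 - stop 1 - stop 4 - stop 2: 31+24+29+25 = 109
… (10 more)
The minimum is 63.
One shortest path: Hub → stop 1 → stop 2 → stop 3 → stop 4.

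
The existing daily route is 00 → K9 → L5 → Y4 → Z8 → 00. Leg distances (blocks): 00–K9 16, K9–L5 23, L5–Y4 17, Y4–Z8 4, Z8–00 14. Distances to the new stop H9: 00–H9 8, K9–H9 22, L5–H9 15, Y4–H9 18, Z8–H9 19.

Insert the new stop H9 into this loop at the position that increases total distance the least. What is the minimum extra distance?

+13 blocks — insert H9 between Z8 and 00.

Insertion cost between consecutive stops i–j is d(i,H9) + d(H9,j) − d(i,j):
  between 00 and K9: 8 + 22 − 16 = 14
  between K9 and L5: 22 + 15 − 23 = 14
  between L5 and Y4: 15 + 18 − 17 = 16
  between Y4 and Z8: 18 + 19 − 4 = 33
  between Z8 and 00: 19 + 8 − 14 = 13
Cheapest insertion is between Z8 and 00, adding 13.
New total = 74 + 13 = 87.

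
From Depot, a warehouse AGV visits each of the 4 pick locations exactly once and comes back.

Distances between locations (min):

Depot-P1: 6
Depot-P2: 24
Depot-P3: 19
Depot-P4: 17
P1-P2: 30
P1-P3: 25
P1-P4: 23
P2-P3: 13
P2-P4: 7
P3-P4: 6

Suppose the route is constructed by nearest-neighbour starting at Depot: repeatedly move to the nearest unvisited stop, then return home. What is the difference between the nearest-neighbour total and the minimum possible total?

From Depot: P1=6, P4=17, P3=19, P2=24 → choose P1 (6).
From P1: P4=23, P3=25, P2=30 → choose P4 (23).
From P4: P3=6, P2=7 → choose P3 (6).
From P3: P2=13 → choose P2 (13).
NN route Depot → P1 → P4 → P3 → P2 → Depot costs 72.
Optimal: Depot → P1 → P2 → P4 → P3 → Depot costs 68 (by enumerating all 12 distinct tours).
Excess = 72 − 68 = 4.

4 min longer than the optimal tour.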